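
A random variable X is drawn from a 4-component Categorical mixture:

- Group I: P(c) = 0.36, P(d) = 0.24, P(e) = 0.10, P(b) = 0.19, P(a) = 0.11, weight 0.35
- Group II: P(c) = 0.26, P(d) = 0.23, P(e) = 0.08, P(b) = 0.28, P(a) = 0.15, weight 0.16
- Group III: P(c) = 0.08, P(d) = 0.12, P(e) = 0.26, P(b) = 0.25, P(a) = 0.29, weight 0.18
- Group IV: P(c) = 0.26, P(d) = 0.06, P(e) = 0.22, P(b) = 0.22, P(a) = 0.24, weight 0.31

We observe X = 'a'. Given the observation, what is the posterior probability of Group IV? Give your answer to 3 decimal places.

0.393

By Bayes' theorem, P(k | x) = π_k f_k(x) / Σ_j π_j f_j(x).
Evaluate each component's likelihood at the observed value:
  p_I = P(a | comp) = 0.11
  p_II = P(a | comp) = 0.15
  p_III = P(a | comp) = 0.29
  p_IV = P(a | comp) = 0.24
Multiply by the mixture weights:
  π_I·p_I = 0.35 × 0.11 = 0.0385
  π_II·p_II = 0.16 × 0.15 = 0.024
  π_III·p_III = 0.18 × 0.29 = 0.0522
  π_IV·p_IV = 0.31 × 0.24 = 0.0744
Evidence: 0.0385 + 0.024 + 0.0522 + 0.0744 = 0.1891
P(Group IV | the observation) ≈ 0.393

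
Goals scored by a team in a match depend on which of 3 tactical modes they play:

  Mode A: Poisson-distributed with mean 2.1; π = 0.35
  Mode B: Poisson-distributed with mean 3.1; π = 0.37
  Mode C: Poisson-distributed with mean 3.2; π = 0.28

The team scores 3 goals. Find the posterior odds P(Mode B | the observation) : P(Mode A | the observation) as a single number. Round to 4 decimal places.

1.2510

Only the two components matter; the odds are (P(Z=i) f_i(x)) / (P(Z=j) f_j(x)).
Poisson probabilities:
  p_A = e^(−2.1)·2.1^3/3! = 0.189011
  p_B = e^(−3.1)·3.1^3/3! = 0.223677
  p_C = e^(−3.2)·3.2^3/3! = 0.222616
Posterior odds = (P(Z=B)·p_B) / (P(Z=A)·p_A) = (0.37·0.223677) / (0.35·0.189011) = 0.0827604 / 0.066154 ≈ 1.2510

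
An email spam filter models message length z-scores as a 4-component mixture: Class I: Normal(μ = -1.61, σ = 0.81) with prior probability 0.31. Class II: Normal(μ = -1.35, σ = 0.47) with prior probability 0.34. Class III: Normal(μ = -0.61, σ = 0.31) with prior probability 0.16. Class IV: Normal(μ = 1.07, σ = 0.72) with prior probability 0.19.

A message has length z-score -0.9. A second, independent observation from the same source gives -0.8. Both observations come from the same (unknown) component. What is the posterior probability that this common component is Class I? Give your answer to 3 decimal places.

0.124

Apply Bayes' rule: the posterior for each component is proportional to its prior times its likelihood at x.
Since both observations come from the same component, the likelihood for component k is f_k(x₁)·f_k(x₂).
  L_I = [(1/(0.81·√(2π)))·exp(−(-0.9−-1.61)²/(2·0.81²)) = 0.492521·exp(-0.38416) = 0.335417] × [0.298729] = 0.100199
  L_II = [(1/(0.47·√(2π)))·exp(−(-0.9−-1.35)²/(2·0.47²)) = 0.848813·exp(-0.45835) = 0.536726] × [0.428007] = 0.229723
  L_III = [(1/(0.31·√(2π)))·exp(−(-0.9−-0.61)²/(2·0.31²)) = 1.286911·exp(-0.43757) = 0.830838] × [1.06654] = 0.886121
  L_IV = [(1/(0.72·√(2π)))·exp(−(-0.9−1.07)²/(2·0.72²)) = 0.554087·exp(-3.74315) = 0.0131204] × [0.0190019] = 0.000249313
Prior × likelihood for each component:
  w_I·L_I = 0.31 × 0.100199 = 0.0310616
  w_II·L_II = 0.34 × 0.229723 = 0.0781057
  w_III·L_III = 0.16 × 0.886121 = 0.141779
  w_IV·L_IV = 0.19 × 0.000249313 = 4.73694e-05
Denominator: 0.0310616 + 0.0781057 + 0.141779 + 4.73694e-05 = 0.250994
So the posterior for Class I is 0.0310616 / 0.250994 ≈ 0.124.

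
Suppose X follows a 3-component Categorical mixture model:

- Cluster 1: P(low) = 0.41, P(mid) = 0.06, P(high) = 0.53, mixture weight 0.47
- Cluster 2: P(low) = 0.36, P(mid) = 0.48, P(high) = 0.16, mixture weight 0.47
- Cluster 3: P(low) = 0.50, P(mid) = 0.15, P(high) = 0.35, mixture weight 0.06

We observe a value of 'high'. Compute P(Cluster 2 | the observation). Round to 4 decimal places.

By Bayes' theorem, P(k | x) = π_k f_k(x) / Σ_j π_j f_j(x).
Categorical probabilities:
  p_1 = P(high | comp) = 0.53
  p_2 = P(high | comp) = 0.16
  p_3 = P(high | comp) = 0.35
Weight by the priors:
  π_1·p_1 = 0.47 × 0.53 = 0.2491
  π_2·p_2 = 0.47 × 0.16 = 0.0752
  π_3·p_3 = 0.06 × 0.35 = 0.021
Sum: 0.2491 + 0.0752 + 0.021 = 0.3453
P(Cluster 2 | the observation) = 0.0752 / 0.3453 ≈ 0.2178

0.2178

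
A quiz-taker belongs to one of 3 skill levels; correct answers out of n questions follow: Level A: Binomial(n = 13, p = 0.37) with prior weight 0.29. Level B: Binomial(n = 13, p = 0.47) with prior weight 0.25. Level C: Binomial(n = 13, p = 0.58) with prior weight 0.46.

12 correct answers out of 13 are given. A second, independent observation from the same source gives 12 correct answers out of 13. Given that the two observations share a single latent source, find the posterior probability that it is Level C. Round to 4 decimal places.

0.9944

P(component k | x) = π_k·f_k(x) / marginal(x), where marginal(x) = Σ_j π_j·f_j(x).
Since both observations come from the same component, the likelihood for component k is f_k(x₁)·f_k(x₂).
  L_A = [C(13,12)·0.37^12·0.63^1 = 13·6.58295e-06·0.63 = 5.39144e-05] × [5.39144e-05] = 2.90676e-09
  L_B = [C(13,12)·0.47^12·0.53^1 = 13·0.000116191·0.53 = 0.000800559] × [0.000800559] = 6.40895e-07
  L_C = [C(13,12)·0.58^12·0.42^1 = 13·0.00144923·0.42 = 0.00791277] × [0.00791277] = 6.26119e-05
Multiply by the mixture weights:
  π_A·L_A = 0.29 × 2.90676e-09 = 8.4296e-10
  π_B·L_B = 0.25 × 6.40895e-07 = 1.60224e-07
  π_C·L_C = 0.46 × 6.26119e-05 = 2.88015e-05
Normaliser: 8.4296e-10 + 1.60224e-07 + 2.88015e-05 = 2.89626e-05
Responsibility of Level C: 2.88015e-05 / 2.89626e-05 ≈ 0.9944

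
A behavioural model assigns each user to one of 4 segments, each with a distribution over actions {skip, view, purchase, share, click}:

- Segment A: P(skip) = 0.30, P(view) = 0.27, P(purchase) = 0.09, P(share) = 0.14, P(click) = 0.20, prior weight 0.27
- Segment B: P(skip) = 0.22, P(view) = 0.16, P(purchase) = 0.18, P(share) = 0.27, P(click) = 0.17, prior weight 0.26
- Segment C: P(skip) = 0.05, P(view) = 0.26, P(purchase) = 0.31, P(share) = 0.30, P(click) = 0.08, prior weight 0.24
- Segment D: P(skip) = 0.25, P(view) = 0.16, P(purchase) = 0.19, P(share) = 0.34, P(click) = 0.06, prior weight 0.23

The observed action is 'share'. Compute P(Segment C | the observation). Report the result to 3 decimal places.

0.279

P(component k | x) = π_k·f_k(x) / marginal(x), where marginal(x) = Σ_j π_j·f_j(x).
Categorical probabilities:
  f_A = 0.14
  f_B = 0.27
  f_C = 0.3
  f_D = 0.34
Prior × likelihood for each component:
  π_A·f_A = 0.27 × 0.14 = 0.0378
  π_B·f_B = 0.26 × 0.27 = 0.0702
  π_C·f_C = 0.24 × 0.3 = 0.072
  π_D·f_D = 0.23 × 0.34 = 0.0782
Marginal: 0.0378 + 0.0702 + 0.072 + 0.0782 = 0.2582
P(Segment C | the observation) ≈ 0.279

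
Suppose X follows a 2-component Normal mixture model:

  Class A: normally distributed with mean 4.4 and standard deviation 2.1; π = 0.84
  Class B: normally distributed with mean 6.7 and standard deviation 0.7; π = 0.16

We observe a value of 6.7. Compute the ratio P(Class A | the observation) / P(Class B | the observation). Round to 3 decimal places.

0.961

Posterior odds = (P(Z=i) f_i(x)) / (P(Z=j) f_j(x)); the normalising sum cancels.
Component likelihoods at x = 6.7:
  L_A = (1/(2.1·√(2π)))·exp(−(6.7−4.4)²/(2·2.1²)) = 0.189973·exp(-0.59977) = 0.104283
  L_B = (1/(0.7·√(2π)))·exp(−(6.7−6.7)²/(2·0.7²)) = 0.569918·exp(-0.00000) = 0.569918
Posterior odds = (P(Z=A)·L_A) / (P(Z=B)·L_B) = (0.84·0.104283) / (0.16·0.569918) = 0.0875975 / 0.0911868 ≈ 0.961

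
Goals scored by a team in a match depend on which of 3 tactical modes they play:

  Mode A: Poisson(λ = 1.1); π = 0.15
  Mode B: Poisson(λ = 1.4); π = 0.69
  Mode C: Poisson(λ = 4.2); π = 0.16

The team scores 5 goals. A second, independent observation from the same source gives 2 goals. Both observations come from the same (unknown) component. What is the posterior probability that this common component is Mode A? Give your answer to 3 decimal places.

By Bayes' theorem, P(k | x) = w_k f_k(x) / Σ_j w_j f_j(x).
Since both observations come from the same component, the likelihood for component k is f_k(x₁)·f_k(x₂).
  L_A = [e^(−1.1)·1.1^5/5! = 0.00446744] × [0.201387] = 0.000899683
  L_B = [e^(−1.4)·1.4^5/5! = 0.0110521] × [0.241665] = 0.00267092
  L_C = [e^(−4.2)·4.2^5/5! = 0.163316] × [0.132261] = 0.0216003
Multiply by the mixture weights:
  w_A·L_A = 0.15 × 0.000899683 = 0.000134953
  w_B·L_B = 0.69 × 0.00267092 = 0.00184293
  w_C·L_C = 0.16 × 0.0216003 = 0.00345605
Marginal: 0.000134953 + 0.00184293 + 0.00345605 = 0.00543394
P(Mode A | data) = 0.000134953 / 0.00543394 ≈ 0.025

0.025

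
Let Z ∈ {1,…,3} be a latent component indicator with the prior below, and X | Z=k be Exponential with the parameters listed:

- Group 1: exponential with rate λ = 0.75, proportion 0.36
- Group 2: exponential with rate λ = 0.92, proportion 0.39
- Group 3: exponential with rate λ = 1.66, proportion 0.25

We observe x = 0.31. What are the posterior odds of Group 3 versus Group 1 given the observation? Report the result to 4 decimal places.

The posterior odds equal the prior odds times the likelihood ratio: (π_i/π_j)·(f_i(x)/f_j(x)).
Exponential densities:
  p_1 = 0.594412
  p_2 = 0.691715
  p_3 = 0.992248
0.248062 / 0.213988 ≈ 1.1592

1.1592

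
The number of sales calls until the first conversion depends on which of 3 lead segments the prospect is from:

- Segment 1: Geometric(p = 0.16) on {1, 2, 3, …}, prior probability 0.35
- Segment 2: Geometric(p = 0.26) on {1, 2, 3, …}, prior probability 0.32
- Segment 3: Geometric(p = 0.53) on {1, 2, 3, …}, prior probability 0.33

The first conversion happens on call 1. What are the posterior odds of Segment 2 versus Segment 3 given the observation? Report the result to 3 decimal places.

Only the two components matter; the odds are (P(Z=i) f_i(x)) / (P(Z=j) f_j(x)).
Evaluate each component's likelihood at the observed value:
  f_1 = 0.16
  f_2 = 0.26
  f_3 = 0.53
Posterior odds = (P(Z=2)·f_2) / (P(Z=3)·f_3) = (0.32·0.26) / (0.33·0.53) = 0.0832 / 0.1749 ≈ 0.476

0.476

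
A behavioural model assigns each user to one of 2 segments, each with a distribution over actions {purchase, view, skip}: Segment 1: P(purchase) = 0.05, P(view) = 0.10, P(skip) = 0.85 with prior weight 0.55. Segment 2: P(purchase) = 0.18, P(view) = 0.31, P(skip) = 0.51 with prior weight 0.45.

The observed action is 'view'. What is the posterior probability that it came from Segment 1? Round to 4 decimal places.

By Bayes' theorem, P(k | x) = π_k f_k(x) / Σ_j π_j f_j(x).
Categorical probabilities:
  f_1 = 0.1
  f_2 = 0.31
Weight by the priors:
  π_1·f_1 = 0.55 × 0.1 = 0.055
  π_2·f_2 = 0.45 × 0.31 = 0.1395
Denominator: 0.055 + 0.1395 = 0.1945
Responsibility of Segment 1: 0.055 / 0.1945 ≈ 0.2828

0.2828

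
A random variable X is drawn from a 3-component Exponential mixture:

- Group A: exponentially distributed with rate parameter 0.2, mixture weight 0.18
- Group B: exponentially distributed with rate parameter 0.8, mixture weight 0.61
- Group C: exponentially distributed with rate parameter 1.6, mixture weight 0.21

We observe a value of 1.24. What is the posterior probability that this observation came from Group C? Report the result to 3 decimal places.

Posterior ∝ prior × likelihood, so P(k | x) ∝ w_k f_k(x); normalise over all components.
Evaluate each component's likelihood at the observed value:
  L_A = 0.2·e^(−0.2·1.24) = 0.2·e^(−0.2480) = 0.156072
  L_B = 0.8·e^(−0.8·1.24) = 0.8·e^(−0.9920) = 0.296667
  L_C = 1.6·e^(−1.6·1.24) = 1.6·e^(−1.9840) = 0.220029
Unnormalised posteriors:
  w_A·L_A = 0.18 × 0.156072 = 0.028093
  w_B·L_B = 0.61 × 0.296667 = 0.180967
  w_C·L_C = 0.21 × 0.220029 = 0.0462061
Evidence: 0.028093 + 0.180967 + 0.0462061 = 0.255266
So the posterior for Group C is 0.0462061 / 0.255266 ≈ 0.181.

0.181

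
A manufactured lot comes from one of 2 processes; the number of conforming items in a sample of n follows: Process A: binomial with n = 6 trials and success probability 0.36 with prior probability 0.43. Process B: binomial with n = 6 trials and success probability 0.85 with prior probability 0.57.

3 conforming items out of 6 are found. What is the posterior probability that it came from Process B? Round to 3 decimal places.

The responsibility of component k is P(Z=k) f_k(x) divided by Σ_j P(Z=j) f_j(x).
Binomial probabilities:
  p_A = 0.244612
  p_B = 0.0414534
Unnormalised posteriors:
  P(Z=A)·p_A = 0.43 × 0.244612 = 0.105183
  P(Z=B)·p_B = 0.57 × 0.0414534 = 0.0236285
Marginal: 0.105183 + 0.0236285 = 0.128812
So the posterior for Process B is 0.0236285 / 0.128812 ≈ 0.183.

0.183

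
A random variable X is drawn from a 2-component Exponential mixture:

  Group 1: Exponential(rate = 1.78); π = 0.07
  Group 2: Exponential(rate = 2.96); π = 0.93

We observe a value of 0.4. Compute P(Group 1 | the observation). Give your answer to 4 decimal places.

0.0677

P(component k | x) = P(Z=k)·f_k(x) / marginal(x), where marginal(x) = Σ_j P(Z=j)·f_j(x).
Component likelihoods at x = 0.4:
  f_1 = 1.78·e^(−1.78·0.4) = 1.78·e^(−0.7120) = 0.873378
  f_2 = 2.96·e^(−2.96·0.4) = 2.96·e^(−1.1840) = 0.905914
Prior × likelihood for each component:
  P(Z=1)·f_1 = 0.07 × 0.873378 = 0.0611365
  P(Z=2)·f_2 = 0.93 × 0.905914 = 0.8425
Normaliser: 0.0611365 + 0.8425 = 0.903637
Responsibility of Group 1: 0.0611365 / 0.903637 ≈ 0.0677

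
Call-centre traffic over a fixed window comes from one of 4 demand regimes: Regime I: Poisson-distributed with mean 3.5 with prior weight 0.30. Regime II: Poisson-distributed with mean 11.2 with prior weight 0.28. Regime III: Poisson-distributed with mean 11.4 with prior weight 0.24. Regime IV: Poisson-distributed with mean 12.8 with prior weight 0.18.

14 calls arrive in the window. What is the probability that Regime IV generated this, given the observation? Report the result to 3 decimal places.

0.307

P(component k | x) = π_k·f_k(x) / marginal(x), where marginal(x) = Σ_j π_j·f_j(x).
Evaluate each component's likelihood at the observed value:
  L_I = e^(−3.5)·3.5^14/14! = 1.43388e-05
  L_II = e^(−11.2)·11.2^14/14! = 0.0766559
  L_III = e^(−11.4)·11.4^14/14! = 0.0804086
  L_IV = e^(−12.8)·12.8^14/14! = 0.10036
Prior × likelihood for each component:
  π_I·L_I = 0.30 × 1.43388e-05 = 4.30165e-06
  π_II·L_II = 0.28 × 0.0766559 = 0.0214637
  π_III·L_III = 0.24 × 0.0804086 = 0.0192981
  π_IV·L_IV = 0.18 × 0.10036 = 0.0180648
Sum: 4.30165e-06 + 0.0214637 + 0.0192981 + 0.0180648 = 0.0588309
So the posterior for Regime IV is 0.0180648 / 0.0588309 ≈ 0.307.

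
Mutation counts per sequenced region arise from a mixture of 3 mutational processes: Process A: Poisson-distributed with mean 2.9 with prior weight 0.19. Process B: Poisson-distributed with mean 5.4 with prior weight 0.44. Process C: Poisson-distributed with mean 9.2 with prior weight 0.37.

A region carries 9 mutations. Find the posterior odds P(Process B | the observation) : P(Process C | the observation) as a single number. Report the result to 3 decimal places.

Only the two components matter; the odds are (π_i f_i(x)) / (π_j f_j(x)).
Poisson probabilities:
  p_A = 0.00219971
  p_B = 0.0485949
  p_C = 0.131467
Odds = (0.44/0.37) × (0.0485949/0.131467) = 1.18919 × 0.369634 ≈ 0.440

0.440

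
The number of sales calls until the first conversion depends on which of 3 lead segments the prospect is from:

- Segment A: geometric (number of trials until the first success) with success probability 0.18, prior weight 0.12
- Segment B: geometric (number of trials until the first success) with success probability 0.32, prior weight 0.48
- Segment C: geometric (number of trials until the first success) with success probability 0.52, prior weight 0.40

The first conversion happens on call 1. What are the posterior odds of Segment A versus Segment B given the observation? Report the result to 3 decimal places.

Since P(k|x) ∝ P(Z=k) f_k(x), the posterior odds are P(Z=i) f_i(x) / (P(Z=j) f_j(x)).
Component likelihoods at x = 1:
  L_A = 0.18
  L_B = 0.32
  L_C = 0.52
Odds = (0.12/0.48) × (0.18/0.32) = 0.25 × 0.5625 ≈ 0.141

0.141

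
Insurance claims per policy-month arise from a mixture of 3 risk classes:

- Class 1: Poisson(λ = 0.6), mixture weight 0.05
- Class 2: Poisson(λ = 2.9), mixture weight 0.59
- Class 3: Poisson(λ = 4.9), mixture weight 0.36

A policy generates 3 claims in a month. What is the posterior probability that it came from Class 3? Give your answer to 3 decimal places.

0.283

P(component k | x) = P(Z=k)·f_k(x) / marginal(x), where marginal(x) = Σ_j P(Z=j)·f_j(x).
Evaluate each component's likelihood at the observed value:
  f_1 = e^(−0.6)·0.6^3/3! = 0.0197572
  f_2 = e^(−2.9)·2.9^3/3! = 0.22366
  f_3 = e^(−4.9)·4.9^3/3! = 0.146014
Unnormalised posteriors:
  P(Z=1)·f_1 = 0.05 × 0.0197572 = 0.000987861
  P(Z=2)·f_2 = 0.59 × 0.22366 = 0.13196
  P(Z=3)·f_3 = 0.36 × 0.146014 = 0.052565
Marginal: 0.000987861 + 0.13196 + 0.052565 = 0.185512
P(Class 3 | x) = 0.052565 / 0.185512 ≈ 0.283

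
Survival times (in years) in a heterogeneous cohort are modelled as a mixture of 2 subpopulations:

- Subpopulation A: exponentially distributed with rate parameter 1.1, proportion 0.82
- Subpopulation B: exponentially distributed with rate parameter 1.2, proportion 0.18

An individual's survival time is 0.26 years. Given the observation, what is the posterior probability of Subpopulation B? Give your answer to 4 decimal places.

The responsibility of component k is π_k f_k(x) divided by Σ_j π_j f_j(x).
Evaluate each component's likelihood at the observed value:
  p_A = 0.826389
  p_B = 0.878378
Weight by the priors:
  π_A·p_A = 0.82 × 0.826389 = 0.677639
  π_B·p_B = 0.18 × 0.878378 = 0.158108
Evidence: 0.677639 + 0.158108 = 0.835747
Responsibility of Subpopulation B: 0.158108 / 0.835747 ≈ 0.1892

0.1892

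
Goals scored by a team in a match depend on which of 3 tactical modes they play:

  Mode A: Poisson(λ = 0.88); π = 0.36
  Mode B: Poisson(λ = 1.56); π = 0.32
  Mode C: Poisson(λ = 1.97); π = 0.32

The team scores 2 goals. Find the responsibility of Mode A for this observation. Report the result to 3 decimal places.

Posterior ∝ prior × likelihood, so P(k | x) ∝ π_k f_k(x); normalise over all components.
Poisson probabilities:
  f_A = e^(−0.88)·0.88^2/2! = 0.160604
  f_B = e^(−1.56)·1.56^2/2! = 0.255694
  f_C = e^(−1.97)·1.97^2/2! = 0.270609
Weight by the priors:
  π_A·f_A = 0.36 × 0.160604 = 0.0578174
  π_B·f_B = 0.32 × 0.255694 = 0.0818219
  π_C·f_C = 0.32 × 0.270609 = 0.0865949
Normaliser: 0.0578174 + 0.0818219 + 0.0865949 = 0.226234
P(Mode A | 2 goals) ≈ 0.256

0.256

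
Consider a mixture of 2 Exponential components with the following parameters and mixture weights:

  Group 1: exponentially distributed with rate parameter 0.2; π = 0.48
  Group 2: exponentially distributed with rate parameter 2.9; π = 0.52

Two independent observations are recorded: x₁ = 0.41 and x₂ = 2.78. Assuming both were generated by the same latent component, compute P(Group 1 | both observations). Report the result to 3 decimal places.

0.960

Apply Bayes' rule: the posterior for each component is proportional to its prior times its likelihood at x.
Since both observations come from the same component, the likelihood for component k is f_k(x₁)·f_k(x₂).
  L_1 = [0.184254] × [0.1147] = 0.0211339
  L_2 = [0.883124] × [0.000914357] = 0.000807491
Unnormalised posteriors:
  π_1·L_1 = 0.48 × 0.0211339 = 0.0101443
  π_2·L_2 = 0.52 × 0.000807491 = 0.000419895
Evidence: 0.0101443 + 0.000419895 = 0.0105642
Responsibility of Group 1: 0.0101443 / 0.0105642 ≈ 0.960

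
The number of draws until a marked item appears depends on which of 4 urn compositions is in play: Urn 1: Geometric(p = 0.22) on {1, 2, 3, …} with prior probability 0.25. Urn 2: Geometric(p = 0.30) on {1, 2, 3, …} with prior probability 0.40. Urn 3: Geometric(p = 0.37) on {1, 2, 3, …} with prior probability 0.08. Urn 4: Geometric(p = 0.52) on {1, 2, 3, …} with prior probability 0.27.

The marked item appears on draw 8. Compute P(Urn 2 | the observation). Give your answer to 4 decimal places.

0.4589

Apply Bayes' rule: the posterior for each component is proportional to its prior times its likelihood at x.
Evaluate each component's likelihood at the observed value:
  f_1 = 0.22·(1−0.22)^7 = 0.22·0.175656 = 0.0386443
  f_2 = 0.30·(1−0.30)^7 = 0.30·0.0823543 = 0.0247063
  f_3 = 0.37·(1−0.37)^7 = 0.37·0.0393898 = 0.0145742
  f_4 = 0.52·(1−0.52)^7 = 0.52·0.00587068 = 0.00305276
Multiply by the mixture weights:
  w_1·f_1 = 0.25 × 0.0386443 = 0.00966106
  w_2·f_2 = 0.40 × 0.0247063 = 0.00988252
  w_3·f_3 = 0.08 × 0.0145742 = 0.00116594
  w_4·f_4 = 0.27 × 0.00305276 = 0.000824244
Denominator: 0.00966106 + 0.00988252 + 0.00116594 + 0.000824244 = 0.0215338
Responsibility of Urn 2: 0.00988252 / 0.0215338 ≈ 0.4589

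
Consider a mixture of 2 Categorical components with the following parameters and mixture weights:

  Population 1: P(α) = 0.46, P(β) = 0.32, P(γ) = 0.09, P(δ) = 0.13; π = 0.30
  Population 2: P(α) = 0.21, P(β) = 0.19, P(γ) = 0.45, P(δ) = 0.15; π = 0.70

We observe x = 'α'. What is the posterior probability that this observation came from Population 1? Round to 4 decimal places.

Apply Bayes' rule: the posterior for each component is proportional to its prior times its likelihood at x.
Component likelihoods at x = 'α':
  p_1 = 0.46
  p_2 = 0.21
Unnormalised posteriors:
  P(Z=1)·p_1 = 0.30 × 0.46 = 0.138
  P(Z=2)·p_2 = 0.70 × 0.21 = 0.147
Normaliser: 0.138 + 0.147 = 0.285
So the posterior for Population 1 is 0.138 / 0.285 ≈ 0.4842.

0.4842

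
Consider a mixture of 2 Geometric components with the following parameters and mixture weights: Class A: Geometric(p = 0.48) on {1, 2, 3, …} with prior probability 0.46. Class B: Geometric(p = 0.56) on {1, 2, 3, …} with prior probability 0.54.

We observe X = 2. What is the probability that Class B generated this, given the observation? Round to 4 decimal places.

0.5368

Posterior ∝ prior × likelihood, so P(k | x) ∝ π_k f_k(x); normalise over all components.
Geometric probabilities:
  f_A = 0.48·(1−0.48)^1 = 0.48·0.52 = 0.2496
  f_B = 0.56·(1−0.56)^1 = 0.56·0.44 = 0.2464
Prior × likelihood for each component:
  π_A·f_A = 0.46 × 0.2496 = 0.114816
  π_B·f_B = 0.54 × 0.2464 = 0.133056
Normaliser: 0.114816 + 0.133056 = 0.247872
P(Class B | x) ≈ 0.5368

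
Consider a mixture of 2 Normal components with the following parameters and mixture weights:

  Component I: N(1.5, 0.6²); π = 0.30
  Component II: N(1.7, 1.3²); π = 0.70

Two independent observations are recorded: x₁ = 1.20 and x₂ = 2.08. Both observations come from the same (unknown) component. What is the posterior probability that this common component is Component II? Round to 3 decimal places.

0.444

Apply Bayes' rule: the posterior for each component is proportional to its prior times its likelihood at x.
Since both observations come from the same component, the likelihood for component k is f_k(x₁)·f_k(x₂).
  f_I = [(1/(0.6·√(2π)))·exp(−(1.20−1.5)²/(2·0.6²)) = 0.664904·exp(-0.12500) = 0.586776] × [0.416722] = 0.244522
  f_II = [(1/(1.3·√(2π)))·exp(−(1.20−1.7)²/(2·1.3²)) = 0.306879·exp(-0.07396) = 0.285] × [0.294044] = 0.0838025
Prior × likelihood for each component:
  P(Z=I)·f_I = 0.30 × 0.244522 = 0.0733567
  P(Z=II)·f_II = 0.70 × 0.0838025 = 0.0586618
Sum: 0.0733567 + 0.0586618 = 0.132019
So the posterior for Component II is 0.0586618 / 0.132019 ≈ 0.444.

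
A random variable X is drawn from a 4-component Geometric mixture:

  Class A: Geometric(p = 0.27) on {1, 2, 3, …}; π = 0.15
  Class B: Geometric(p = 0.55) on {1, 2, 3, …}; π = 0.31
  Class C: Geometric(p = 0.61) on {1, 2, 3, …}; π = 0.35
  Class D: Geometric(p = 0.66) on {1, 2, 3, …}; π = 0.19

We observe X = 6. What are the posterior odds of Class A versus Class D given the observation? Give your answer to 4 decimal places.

Posterior odds = (π_i f_i(x)) / (π_j f_j(x)); the normalising sum cancels.
Component likelihoods at x = 6:
  L_A = 0.27·(1−0.27)^5 = 0.27·0.207307 = 0.0559729
  L_B = 0.55·(1−0.55)^5 = 0.55·0.0184528 = 0.010149
  L_C = 0.61·(1−0.61)^5 = 0.61·0.00902242 = 0.00550368
  L_D = 0.66·(1−0.66)^5 = 0.66·0.00454354 = 0.00299874
Posterior odds = (π_A·L_A) / (π_D·L_D) = (0.15·0.0559729) / (0.19·0.00299874) = 0.00839594 / 0.00056976 ≈ 14.7359

14.7359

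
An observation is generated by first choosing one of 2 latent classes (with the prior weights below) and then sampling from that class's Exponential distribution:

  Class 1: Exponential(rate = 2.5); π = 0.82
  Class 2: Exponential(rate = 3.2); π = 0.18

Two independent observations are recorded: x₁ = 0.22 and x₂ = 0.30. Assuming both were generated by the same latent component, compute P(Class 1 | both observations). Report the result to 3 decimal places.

0.800

The responsibility of component k is π_k f_k(x) divided by Σ_j π_j f_j(x).
Since both observations come from the same component, the likelihood for component k is f_k(x₁)·f_k(x₂).
  L_1 = [2.5·e^(−2.5·0.22) = 2.5·e^(−0.5500) = 1.44237] × [1.18092] = 1.70332
  L_2 = [3.2·e^(−3.2·0.22) = 3.2·e^(−0.7040) = 1.58273] × [1.22526] = 1.93925
Prior × likelihood for each component:
  π_1·L_1 = 0.82 × 1.70332 = 1.39673
  π_2·L_2 = 0.18 × 1.93925 = 0.349065
Normaliser: 1.39673 + 0.349065 = 1.74579
P(Class 1 | data) ≈ 0.800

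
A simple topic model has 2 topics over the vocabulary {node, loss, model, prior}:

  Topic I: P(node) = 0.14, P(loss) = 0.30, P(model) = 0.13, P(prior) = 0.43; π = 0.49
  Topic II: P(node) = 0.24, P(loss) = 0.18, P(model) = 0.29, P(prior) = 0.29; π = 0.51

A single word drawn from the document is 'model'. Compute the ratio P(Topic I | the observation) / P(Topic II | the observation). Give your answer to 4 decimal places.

0.4307

Since P(k|x) ∝ π_k f_k(x), the posterior odds are π_i f_i(x) / (π_j f_j(x)).
Categorical probabilities:
  p_I = 0.13
  p_II = 0.29
Posterior odds = (π_I·p_I) / (π_II·p_II) = (0.49·0.13) / (0.51·0.29) = 0.0637 / 0.1479 ≈ 0.4307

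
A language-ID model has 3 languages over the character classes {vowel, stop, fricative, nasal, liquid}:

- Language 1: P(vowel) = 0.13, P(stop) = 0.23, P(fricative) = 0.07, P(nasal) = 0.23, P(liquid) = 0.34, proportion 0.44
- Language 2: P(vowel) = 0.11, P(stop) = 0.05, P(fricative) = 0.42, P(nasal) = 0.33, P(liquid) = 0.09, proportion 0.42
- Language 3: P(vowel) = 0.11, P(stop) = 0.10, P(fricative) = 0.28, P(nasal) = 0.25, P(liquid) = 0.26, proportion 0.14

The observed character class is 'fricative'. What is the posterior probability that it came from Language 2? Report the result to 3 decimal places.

0.716

Posterior ∝ prior × likelihood, so P(k | x) ∝ w_k f_k(x); normalise over all components.
Component likelihoods at x = 'fricative':
  p_1 = 0.07
  p_2 = 0.42
  p_3 = 0.28
Weight by the priors:
  w_1·p_1 = 0.44 × 0.07 = 0.0308
  w_2·p_2 = 0.42 × 0.42 = 0.1764
  w_3·p_3 = 0.14 × 0.28 = 0.0392
Evidence: 0.0308 + 0.1764 + 0.0392 = 0.2464
P(Language 2 | x) = 0.1764 / 0.2464 ≈ 0.716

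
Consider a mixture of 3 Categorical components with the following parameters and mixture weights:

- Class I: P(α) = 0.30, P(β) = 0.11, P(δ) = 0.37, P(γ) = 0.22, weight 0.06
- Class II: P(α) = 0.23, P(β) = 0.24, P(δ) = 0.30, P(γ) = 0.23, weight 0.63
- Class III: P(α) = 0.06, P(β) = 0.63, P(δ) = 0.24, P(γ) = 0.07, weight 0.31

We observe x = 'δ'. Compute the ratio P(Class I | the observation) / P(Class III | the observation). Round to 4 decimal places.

Since P(k|x) ∝ π_k f_k(x), the posterior odds are π_i f_i(x) / (π_j f_j(x)).
Categorical probabilities:
  f_I = 0.37
  f_II = 0.3
  f_III = 0.24
Posterior odds = (π_I·f_I) / (π_III·f_III) = (0.06·0.37) / (0.31·0.24) = 0.0222 / 0.0744 ≈ 0.2984

0.2984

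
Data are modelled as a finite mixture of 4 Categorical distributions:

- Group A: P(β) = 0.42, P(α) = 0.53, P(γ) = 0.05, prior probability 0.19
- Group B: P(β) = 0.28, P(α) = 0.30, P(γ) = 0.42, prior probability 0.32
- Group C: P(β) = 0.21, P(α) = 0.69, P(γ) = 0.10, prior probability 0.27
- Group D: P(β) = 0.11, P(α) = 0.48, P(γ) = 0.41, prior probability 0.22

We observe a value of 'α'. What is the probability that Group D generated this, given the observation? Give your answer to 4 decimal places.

0.2161

P(component k | x) = π_k·f_k(x) / marginal(x), where marginal(x) = Σ_j π_j·f_j(x).
Component likelihoods at x = 'α':
  L_A = P(α | comp) = 0.53
  L_B = P(α | comp) = 0.30
  L_C = P(α | comp) = 0.69
  L_D = P(α | comp) = 0.48
Weight by the priors:
  π_A·L_A = 0.19 × 0.53 = 0.1007
  π_B·L_B = 0.32 × 0.3 = 0.096
  π_C·L_C = 0.27 × 0.69 = 0.1863
  π_D·L_D = 0.22 × 0.48 = 0.1056
Normaliser: 0.1007 + 0.096 + 0.1863 + 0.1056 = 0.4886
P(Group D | data) ≈ 0.2161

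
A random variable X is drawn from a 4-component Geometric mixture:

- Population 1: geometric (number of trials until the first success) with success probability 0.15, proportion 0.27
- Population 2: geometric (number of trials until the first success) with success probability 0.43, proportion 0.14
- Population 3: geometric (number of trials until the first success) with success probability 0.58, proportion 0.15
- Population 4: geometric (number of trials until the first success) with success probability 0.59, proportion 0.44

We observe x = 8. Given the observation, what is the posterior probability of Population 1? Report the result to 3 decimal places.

Posterior ∝ prior × likelihood, so P(k | x) ∝ π_k f_k(x); normalise over all components.
Component likelihoods at x = 8:
  L_1 = 0.15·(1−0.15)^7 = 0.15·0.320577 = 0.0480866
  L_2 = 0.43·(1−0.43)^7 = 0.43·0.019549 = 0.00840606
  L_3 = 0.58·(1−0.58)^7 = 0.58·0.00230539 = 0.00133713
  L_4 = 0.59·(1−0.59)^7 = 0.59·0.00194754 = 0.00114905
Unnormalised posteriors:
  π_1·L_1 = 0.27 × 0.0480866 = 0.0129834
  π_2·L_2 = 0.14 × 0.00840606 = 0.00117685
  π_3·L_3 = 0.15 × 0.00133713 = 0.000200569
  π_4·L_4 = 0.44 × 0.00114905 = 0.000505582
Denominator: 0.0129834 + 0.00117685 + 0.000200569 + 0.000505582 = 0.0148664
P(Population 1 | the observation) = 0.0129834 / 0.0148664 ≈ 0.873

0.873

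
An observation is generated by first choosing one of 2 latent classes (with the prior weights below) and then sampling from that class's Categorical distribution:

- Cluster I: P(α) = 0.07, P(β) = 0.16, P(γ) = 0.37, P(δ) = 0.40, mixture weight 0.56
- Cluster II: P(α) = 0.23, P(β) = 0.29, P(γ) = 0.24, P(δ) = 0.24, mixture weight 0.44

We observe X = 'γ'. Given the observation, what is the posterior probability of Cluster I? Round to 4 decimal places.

The responsibility of component k is π_k f_k(x) divided by Σ_j π_j f_j(x).
Categorical probabilities:
  p_I = P(γ | comp) = 0.37
  p_II = P(γ | comp) = 0.24
Weight by the priors:
  π_I·p_I = 0.56 × 0.37 = 0.2072
  π_II·p_II = 0.44 × 0.24 = 0.1056
Normaliser: 0.2072 + 0.1056 = 0.3128
P(Cluster I | data) ≈ 0.6624

0.6624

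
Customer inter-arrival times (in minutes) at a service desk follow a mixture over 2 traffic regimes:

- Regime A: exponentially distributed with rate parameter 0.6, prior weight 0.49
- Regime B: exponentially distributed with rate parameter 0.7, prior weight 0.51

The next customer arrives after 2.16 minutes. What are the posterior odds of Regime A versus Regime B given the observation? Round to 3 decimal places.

1.022

Since P(k|x) ∝ P(Z=k) f_k(x), the posterior odds are P(Z=i) f_i(x) / (P(Z=j) f_j(x)).
Exponential densities:
  f_A = 0.6·e^(−0.6·2.16) = 0.6·e^(−1.2960) = 0.164174
  f_B = 0.7·e^(−0.7·2.16) = 0.7·e^(−1.5120) = 0.154328
0.0804455 / 0.0787073 ≈ 1.022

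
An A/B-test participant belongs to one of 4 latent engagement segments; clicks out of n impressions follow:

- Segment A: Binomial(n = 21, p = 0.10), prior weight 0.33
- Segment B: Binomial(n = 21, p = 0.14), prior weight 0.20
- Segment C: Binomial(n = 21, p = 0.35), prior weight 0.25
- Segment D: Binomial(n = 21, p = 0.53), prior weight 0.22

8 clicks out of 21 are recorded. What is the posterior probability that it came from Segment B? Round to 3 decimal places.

P(component k | x) = π_k·f_k(x) / marginal(x), where marginal(x) = Σ_j π_j·f_j(x).
Binomial probabilities:
  f_A = C(21,8)·0.10^8·0.90^13 = 203490·1e-08·0.254187 = 0.000517244
  f_B = C(21,8)·0.14^8·0.86^13 = 203490·1.47579e-07·0.14076 = 0.00422715
  f_C = C(21,8)·0.35^8·0.65^13 = 203490·0.000225188·0.00369721 = 0.169419
  f_D = C(21,8)·0.53^8·0.47^13 = 203490·0.00622597·5.461e-05 = 0.0691866
Prior × likelihood for each component:
  π_A·f_A = 0.33 × 0.000517244 = 0.000170691
  π_B·f_B = 0.20 × 0.00422715 = 0.000845429
  π_C·f_C = 0.25 × 0.169419 = 0.0423546
  π_D·f_D = 0.22 × 0.0691866 = 0.0152211
Sum: 0.000170691 + 0.000845429 + 0.0423546 + 0.0152211 = 0.0585918
P(Segment B | x) = 0.000845429 / 0.0585918 ≈ 0.014

0.014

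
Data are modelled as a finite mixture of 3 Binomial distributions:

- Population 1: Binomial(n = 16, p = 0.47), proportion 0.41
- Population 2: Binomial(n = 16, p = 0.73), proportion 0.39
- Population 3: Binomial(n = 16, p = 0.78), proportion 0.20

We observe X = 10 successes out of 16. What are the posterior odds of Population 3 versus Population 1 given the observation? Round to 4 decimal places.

0.3955

Since P(k|x) ∝ w_k f_k(x), the posterior odds are w_i f_i(x) / (w_j f_j(x)).
Evaluate each component's likelihood at the observed value:
  f_1 = C(16,10)·0.47^10·0.53^6 = 8008·0.000525991·0.0221644 = 0.0933594
  f_2 = C(16,10)·0.73^10·0.27^6 = 8008·0.0429763·0.00038742 = 0.133332
  f_3 = C(16,10)·0.78^10·0.22^6 = 8008·0.0833578·0.00011338 = 0.0756844
0.0151369 / 0.0382773 ≈ 0.3955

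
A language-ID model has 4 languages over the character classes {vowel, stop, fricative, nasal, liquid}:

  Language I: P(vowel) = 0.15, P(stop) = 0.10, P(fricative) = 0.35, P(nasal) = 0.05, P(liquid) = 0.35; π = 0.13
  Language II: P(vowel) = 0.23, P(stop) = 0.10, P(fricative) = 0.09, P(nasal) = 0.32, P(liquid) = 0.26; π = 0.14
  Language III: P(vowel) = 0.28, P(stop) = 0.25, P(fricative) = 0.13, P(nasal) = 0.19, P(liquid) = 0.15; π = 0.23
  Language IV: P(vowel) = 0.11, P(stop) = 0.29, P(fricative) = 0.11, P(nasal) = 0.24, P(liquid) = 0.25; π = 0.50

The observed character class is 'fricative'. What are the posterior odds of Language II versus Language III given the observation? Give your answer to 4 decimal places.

Since P(k|x) ∝ w_k f_k(x), the posterior odds are w_i f_i(x) / (w_j f_j(x)).
Component likelihoods at x = 'fricative':
  p_I = 0.35
  p_II = 0.09
  p_III = 0.13
  p_IV = 0.11
0.0126 / 0.0299 ≈ 0.4214

0.4214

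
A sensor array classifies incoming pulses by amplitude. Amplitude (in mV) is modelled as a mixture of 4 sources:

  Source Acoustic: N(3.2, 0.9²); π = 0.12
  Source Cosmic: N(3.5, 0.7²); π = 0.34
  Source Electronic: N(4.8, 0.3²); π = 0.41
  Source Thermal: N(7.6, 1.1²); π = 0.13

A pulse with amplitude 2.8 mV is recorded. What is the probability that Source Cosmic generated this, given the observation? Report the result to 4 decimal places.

0.7092

Posterior ∝ prior × likelihood, so P(k | x) ∝ w_k f_k(x); normalise over all components.
Component likelihoods at x = 2.8 mV:
  p_Acoustic = (1/(0.9·√(2π)))·exp(−(2.8−3.2)²/(2·0.9²)) = 0.443269·exp(-0.09877) = 0.401582
  p_Cosmic = (1/(0.7·√(2π)))·exp(−(2.8−3.5)²/(2·0.7²)) = 0.569918·exp(-0.50000) = 0.345672
  p_Electronic = (1/(0.3·√(2π)))·exp(−(2.8−4.8)²/(2·0.3²)) = 1.329808·exp(-22.22222) = 2.9703e-10
  p_Thermal = (1/(1.1·√(2π)))·exp(−(2.8−7.6)²/(2·1.1²)) = 0.362675·exp(-9.52066) = 2.65917e-05
Weight by the priors:
  w_Acoustic·p_Acoustic = 0.12 × 0.401582 = 0.0481898
  w_Cosmic·p_Cosmic = 0.34 × 0.345672 = 0.117529
  w_Electronic·p_Electronic = 0.41 × 2.9703e-10 = 1.21782e-10
  w_Thermal·p_Thermal = 0.13 × 2.65917e-05 = 3.45693e-06
Evidence: 0.0481898 + 0.117529 + 1.21782e-10 + 3.45693e-06 = 0.165722
So the posterior for Source Cosmic is 0.117529 / 0.165722 ≈ 0.7092.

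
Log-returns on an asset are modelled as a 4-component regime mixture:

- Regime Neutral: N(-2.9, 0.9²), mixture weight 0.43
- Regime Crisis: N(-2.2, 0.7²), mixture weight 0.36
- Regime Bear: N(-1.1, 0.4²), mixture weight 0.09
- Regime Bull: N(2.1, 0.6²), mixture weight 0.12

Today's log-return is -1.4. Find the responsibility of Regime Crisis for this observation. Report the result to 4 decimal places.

By Bayes' theorem, P(k | x) = π_k f_k(x) / Σ_j π_j f_j(x).
Normal densities:
  L_Neutral = 0.11053
  L_Crisis = 0.296614
  L_Bear = 0.752844
  L_Bull = 2.71469e-08
Weight by the priors:
  π_Neutral·L_Neutral = 0.43 × 0.11053 = 0.047528
  π_Crisis·L_Crisis = 0.36 × 0.296614 = 0.106781
  π_Bear·L_Bear = 0.09 × 0.752844 = 0.0677559
  π_Bull·L_Bull = 0.12 × 2.71469e-08 = 3.25763e-09
Marginal: 0.047528 + 0.106781 + 0.0677559 + 3.25763e-09 = 0.222065
P(Regime Crisis | x) = 0.106781 / 0.222065 ≈ 0.4809

0.4809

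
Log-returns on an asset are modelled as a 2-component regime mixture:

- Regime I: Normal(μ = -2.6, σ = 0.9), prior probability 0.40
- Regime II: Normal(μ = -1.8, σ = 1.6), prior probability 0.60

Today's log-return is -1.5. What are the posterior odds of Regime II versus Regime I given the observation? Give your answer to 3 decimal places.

The posterior odds equal the prior odds times the likelihood ratio: (w_i/w_j)·(f_i(x)/f_j(x)).
Component likelihoods at x = -1.5:
  f_I = (1/(0.9·√(2π)))·exp(−(-1.5−-2.6)²/(2·0.9²)) = 0.443269·exp(-0.74691) = 0.210033
  f_II = (1/(1.6·√(2π)))·exp(−(-1.5−-1.8)²/(2·1.6²)) = 0.249339·exp(-0.01758) = 0.244994
0.146997 / 0.0840131 ≈ 1.750

1.750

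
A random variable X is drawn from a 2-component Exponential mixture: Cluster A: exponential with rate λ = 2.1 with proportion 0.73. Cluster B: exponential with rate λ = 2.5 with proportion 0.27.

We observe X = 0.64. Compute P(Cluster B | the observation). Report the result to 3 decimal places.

By Bayes' theorem, P(k | x) = w_k f_k(x) / Σ_j w_j f_j(x).
Component likelihoods at x = 0.64:
  L_A = 2.1·e^(−2.1·0.64) = 2.1·e^(−1.3440) = 0.547681
  L_B = 2.5·e^(−2.5·0.64) = 2.5·e^(−1.6000) = 0.504741
Multiply by the mixture weights:
  w_A·L_A = 0.73 × 0.547681 = 0.399807
  w_B·L_B = 0.27 × 0.504741 = 0.13628
Marginal: 0.399807 + 0.13628 = 0.536087
So the posterior for Cluster B is 0.13628 / 0.536087 ≈ 0.254.

0.254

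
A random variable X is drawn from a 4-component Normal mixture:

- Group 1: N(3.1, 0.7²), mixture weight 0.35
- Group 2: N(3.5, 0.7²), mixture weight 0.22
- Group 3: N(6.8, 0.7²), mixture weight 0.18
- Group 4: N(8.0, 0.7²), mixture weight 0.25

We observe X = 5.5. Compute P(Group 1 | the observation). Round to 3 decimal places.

0.026

The responsibility of component k is P(Z=k) f_k(x) divided by Σ_j P(Z=j) f_j(x).
Component likelihoods at x = 5.5:
  L_1 = 0.0015967
  L_2 = 0.00962014
  L_3 = 0.101596
  L_4 = 0.000968449
Multiply by the mixture weights:
  P(Z=1)·L_1 = 0.35 × 0.0015967 = 0.000558846
  P(Z=2)·L_2 = 0.22 × 0.00962014 = 0.00211643
  P(Z=3)·L_3 = 0.18 × 0.101596 = 0.0182872
  P(Z=4)·L_4 = 0.25 × 0.000968449 = 0.000242112
Normaliser: 0.000558846 + 0.00211643 + 0.0182872 + 0.000242112 = 0.0212046
Responsibility of Group 1: 0.000558846 / 0.0212046 ≈ 0.026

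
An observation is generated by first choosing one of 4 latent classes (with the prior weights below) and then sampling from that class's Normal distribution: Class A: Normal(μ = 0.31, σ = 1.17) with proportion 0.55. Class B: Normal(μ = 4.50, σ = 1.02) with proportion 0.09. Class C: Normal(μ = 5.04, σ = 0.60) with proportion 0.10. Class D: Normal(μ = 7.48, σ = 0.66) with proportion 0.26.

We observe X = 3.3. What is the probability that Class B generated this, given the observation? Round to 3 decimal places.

The responsibility of component k is π_k f_k(x) divided by Σ_j π_j f_j(x).
Normal densities:
  p_A = (1/(1.17·√(2π)))·exp(−(3.3−0.31)²/(2·1.17²)) = 0.340976·exp(-3.26543) = 0.0130186
  p_B = (1/(1.02·√(2π)))·exp(−(3.3−4.50)²/(2·1.02²)) = 0.391120·exp(-0.69204) = 0.195776
  p_C = (1/(0.60·√(2π)))·exp(−(3.3−5.04)²/(2·0.60²)) = 0.664904·exp(-4.20500) = 0.00992089
  p_D = (1/(0.66·√(2π)))·exp(−(3.3−7.48)²/(2·0.66²)) = 0.604458·exp(-20.05556) = 1.17855e-09
Unnormalised posteriors:
  π_A·p_A = 0.55 × 0.0130186 = 0.00716024
  π_B·p_B = 0.09 × 0.195776 = 0.0176199
  π_C·p_C = 0.10 × 0.00992089 = 0.000992089
  π_D·p_D = 0.26 × 1.17855e-09 = 3.06424e-10
Marginal: 0.00716024 + 0.0176199 + 0.000992089 + 3.06424e-10 = 0.0257722
Responsibility of Class B: 0.0176199 / 0.0257722 ≈ 0.684

0.684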